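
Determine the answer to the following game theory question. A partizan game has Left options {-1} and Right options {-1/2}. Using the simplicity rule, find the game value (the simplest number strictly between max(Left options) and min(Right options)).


Left options: {-1}, max = -1
Right options: {-1/2}, min = -1/2
All options are numbers and max(Left) < min(Right), so by the simplicity theorem the value is the simplest (earliest-born) number strictly between -1 and -1/2.
No integer lies strictly between -1 and -1/2, so the value is the dyadic rational m/2^k in the interval with the smallest k (then m odd); search k = 1, 2, ...:
Denominator 2: no odd multiple of 1/2 lies strictly between -1 and -1/2.
Denominator 4: -3/4 lies strictly between -1 and -1/2 -- found.
The simplest number in the interval is -3/4.
Game value = -3/4

-3/4


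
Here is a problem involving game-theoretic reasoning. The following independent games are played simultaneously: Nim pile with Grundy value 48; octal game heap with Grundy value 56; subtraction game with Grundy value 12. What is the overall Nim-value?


By the Sprague-Grundy theorem, the Grundy value of a sum of games is the XOR of individual Grundy values.
Nim pile: Grundy value = 48. Running XOR: 0 XOR 48 = 48
octal game heap: Grundy value = 56. Running XOR: 48 XOR 56 = 8
subtraction game: Grundy value = 12. Running XOR: 8 XOR 12 = 4
The combined Grundy value is 4.

4


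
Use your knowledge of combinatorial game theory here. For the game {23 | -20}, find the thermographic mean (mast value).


Game = {23 | -20}, a switch {a | b} with numbers a > b.
Its thermograph has left wall a - t and right wall b + t, which meet at t = (a - b)/2, where both equal (a + b)/2. So the mast (mean value) is at (a + b)/2.
Mean = (23 + (-20))/2 = 3/2 = 3/2

3/2


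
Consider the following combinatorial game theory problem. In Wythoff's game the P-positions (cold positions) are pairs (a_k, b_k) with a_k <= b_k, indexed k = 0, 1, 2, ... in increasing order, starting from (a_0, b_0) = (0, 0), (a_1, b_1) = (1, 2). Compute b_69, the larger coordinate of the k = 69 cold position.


By Wythoff's theorem, a_k = floor(k * phi) and b_k = floor(k * phi^2) = a_k + k, where phi = (1 + sqrt(5))/2 is the golden ratio.
phi = (1 + sqrt(5))/2 = 1.618034
phi^2 = phi + 1 = 2.618034
k = 69
k * phi^2 = 69 * 2.618034 = 180.644345
b_69 = floor(k * phi^2) = 180 (check: a_69 + k = 111 + 69 = 180)

180


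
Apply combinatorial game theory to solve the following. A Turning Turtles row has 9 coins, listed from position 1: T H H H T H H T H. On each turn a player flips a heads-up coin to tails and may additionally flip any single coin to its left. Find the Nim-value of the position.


Coins: T H H H T H H T H
Key fact: a single head at position k behaves exactly like a Nim heap of size k (turning it to T and optionally flipping a coin at j < k corresponds to moving the heap from k to j, or to 0), and heads combine as a disjunctive sum (two heads at the same place would cancel, matching j XOR j = 0). So the Nim-value is the XOR of the 1-indexed positions of the heads.
Face-up positions (1-indexed): [2, 3, 4, 6, 7, 9]
XOR 0 with 2: 0 XOR 2 = 2
XOR 2 with 3: 2 XOR 3 = 1
XOR 1 with 4: 1 XOR 4 = 5
XOR 5 with 6: 5 XOR 6 = 3
XOR 3 with 7: 3 XOR 7 = 4
XOR 4 with 9: 4 XOR 9 = 13
Nim-value = 13

13


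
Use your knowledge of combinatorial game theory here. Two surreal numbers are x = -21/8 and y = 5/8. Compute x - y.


x = -21/8, y = 5/8
Converting to common denominator: 8
x = -21/8, y = 5/8
x - y = -21/8 - 5/8 = -13/4

-13/4


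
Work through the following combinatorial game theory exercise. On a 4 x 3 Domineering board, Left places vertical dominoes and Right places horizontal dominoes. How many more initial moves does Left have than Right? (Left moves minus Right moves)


Board is 4 x 3 (rows x cols).
Left (vertical) placements: (rows-1) * cols = 3 * 3 = 9
Right (horizontal) placements: rows * (cols-1) = 4 * 2 = 8
Advantage = Left - Right = 9 - 8 = 1

1


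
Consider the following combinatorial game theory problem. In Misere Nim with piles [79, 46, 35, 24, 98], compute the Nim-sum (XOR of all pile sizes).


We need the XOR (exclusive or) of all pile sizes.
After XOR-ing pile 1 (size 79): 0 XOR 79 = 79
After XOR-ing pile 2 (size 46): 79 XOR 46 = 97
After XOR-ing pile 3 (size 35): 97 XOR 35 = 66
After XOR-ing pile 4 (size 24): 66 XOR 24 = 90
After XOR-ing pile 5 (size 98): 90 XOR 98 = 56
The Nim-value of this position is 56.

56


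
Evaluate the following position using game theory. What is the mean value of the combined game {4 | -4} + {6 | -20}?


G1 = {4 | -4}, G2 = {6 | -20}
Each is a switch {a | b} with numbers a > b; its mean value is (a + b)/2, and mean value is additive over game sums: m(G1 + G2) = m(G1) + m(G2).
Mean of G1 = (4 + (-4))/2 = 0/2 = 0
Mean of G2 = (6 + (-20))/2 = -14/2 = -7
Mean of G1 + G2 = 0 + -7 = -7

-7


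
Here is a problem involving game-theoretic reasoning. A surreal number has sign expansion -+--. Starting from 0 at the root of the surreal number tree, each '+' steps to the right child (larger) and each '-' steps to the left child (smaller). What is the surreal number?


Sign expansion: -+--
Rule: track bounds (lo, hi), initially (-inf, +inf). On '+', the current value becomes lo and we move to the simplest number in (value, hi): value + 1 if hi = +inf, otherwise the midpoint (value + hi)/2. On '-', the current value becomes hi and we move to value - 1 if lo = -inf, otherwise the midpoint (lo + value)/2.
Start at 0.
Step 1: sign = -, move left. Bounds: (-inf, 0). Value = -1
Step 2: sign = +, move right. Bounds: (-1, 0). Value = -1/2
Step 3: sign = -, move left. Bounds: (-1, -1/2). Value = -3/4
Step 4: sign = -, move left. Bounds: (-1, -3/4). Value = -7/8
The surreal number with sign expansion -+-- is -7/8.

-7/8


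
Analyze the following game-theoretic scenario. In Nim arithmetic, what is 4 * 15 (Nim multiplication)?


Nim multiplication is bilinear over XOR: (u XOR v) * w = (u*w) XOR (v*w).
So we split each operand into its bit components and XOR the pairwise Nim products.
4 = 4 (as XOR of powers of 2).
15 = 1 + 2 + 4 + 8 (as XOR of powers of 2).
Using the standard Nim-product table on single bits:
  2*2 = 3,   2*4 = 8,   2*8 = 12,
  4*4 = 6,   4*8 = 11,  8*8 = 13,
and  1*x = x (identity), k*l = l*k (commutative).
Pairwise Nim products:
  4 * 1 = 4
  4 * 2 = 8
  4 * 4 = 6
  4 * 8 = 11
XOR them: 4 XOR 8 XOR 6 XOR 11 = 1.
Result: 4 * 15 = 1 (in Nim).

1


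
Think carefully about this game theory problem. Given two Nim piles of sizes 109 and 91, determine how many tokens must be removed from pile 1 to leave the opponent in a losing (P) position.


Piles: 109 and 91
Current XOR: 109 XOR 91 = 54 (non-zero, so this is an N-position).
To make the XOR zero, we need to find a move that balances the piles.
For pile 1 (size 109): target = 109 XOR 54 = 91
We reduce pile 1 from 109 to 91.
Tokens removed: 109 - 91 = 18
Verification: 91 XOR 91 = 0

18


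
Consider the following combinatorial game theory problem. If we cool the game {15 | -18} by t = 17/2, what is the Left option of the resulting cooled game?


Original game: {15 | -18} (a switch {a | b} with a > b).
Cooling by t (for t below the temperature (a - b)/2 = 33/2) taxes each move by t: {a | b} cooled by t is {a - t | b + t}.
Cooling amount: t = 17/2
Cooled Left option: 15 - 17/2 = 13/2
Cooled Right option: -18 + 17/2 = -19/2
Cooled game: {13/2 | -19/2}
Left option = 13/2

13/2


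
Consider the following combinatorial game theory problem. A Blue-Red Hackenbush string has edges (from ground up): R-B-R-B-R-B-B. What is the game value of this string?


Edges (from ground): R-B-R-B-R-B-B
By Berlekamp's sign-expansion rule, a Blue-Red Hackenbush stalk has the value of the surreal number whose sign sequence is the edge sequence with B -> + and R -> -.
Sign sequence: -+-+-++
Trace the sign expansion in the surreal number tree, starting from 0:
Edge 1: R (sign -) -> bounds (-inf, 0), value = -1
Edge 2: B (sign +) -> bounds (-1, 0), value = -1/2
Edge 3: R (sign -) -> bounds (-1, -1/2), value = -3/4
Edge 4: B (sign +) -> bounds (-3/4, -1/2), value = -5/8
Edge 5: R (sign -) -> bounds (-3/4, -5/8), value = -11/16
Edge 6: B (sign +) -> bounds (-11/16, -5/8), value = -21/32
Edge 7: B (sign +) -> bounds (-21/32, -5/8), value = -41/64
Game value = -41/64

-41/64


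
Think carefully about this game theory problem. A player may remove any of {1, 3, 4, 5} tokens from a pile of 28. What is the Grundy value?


The subtraction set is S = {1, 3, 4, 5}.
G(k) = mex{ G(k - s) : s in S, s <= k }. We compute iteratively: G(0) = 0.
G(1) = mex({0}) = 1
G(2) = mex({1}) = 0
G(3) = mex({0}) = 1
G(4) = mex({0, 1}) = 2
G(5) = mex({0, 1, 2}) = 3
G(6) = mex({0, 1, 3}) = 2
G(7) = mex({0, 1, 2}) = 3
G(8) = mex({1, 2, 3}) = 0
G(9) = mex({0, 2, 3}) = 1
G(10) = mex({1, 2, 3}) = 0
G(11) = mex({0, 2, 3}) = 1
G(12) = mex({0, 1, 3}) = 2
Observe that G(8)..G(12) = 0, 1, 0, 1, 2 repeats G(0)..G(4) = 0, 1, 0, 1, 2.
For k >= max(S) = 5, G(k) is determined by the previous 5 values G(k-5)..G(k-1); a window of 5 consecutive values has recurred shifted by 8, so by induction G(k + 8) = G(k) for all k >= 0: the sequence is periodic from the start with period 8.
One period: G(0..7) = 0, 1, 0, 1, 2, 3, 2, 3.
28 mod 8 = 4, so G(28) = G(4) = 2.

2


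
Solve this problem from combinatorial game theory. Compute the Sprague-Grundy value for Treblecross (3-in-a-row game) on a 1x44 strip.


Treblecross: place X on empty cells; 3-in-a-row wins.
Playing within two cells of an existing X lets the opponent win at once, so sensible play treats the cells i-2..i+2 around each X as dead. The player left with no safe cell loses, so this is a normal-play take-away game on strips of safe cells.
Placing X at cell i (0-indexed) of a strip of k safe cells leaves independent strips of sizes max(0, i-2) and max(0, k-i-3). Hence G(k) = mex{ G(max(0,i-2)) XOR G(max(0,k-i-3)) : 0 <= i < k }, with G(0) = 0.
G(1): splits (0,0):0^0=0 -> mex({0}) = 1
G(2): splits (0,0):0^0=0 -> mex({0}) = 1
G(3): splits (0,0):0^0=0 -> mex({0}) = 1
G(4): splits (0,1):0^1=1 (0,0):0^0=0 -> mex({0, 1}) = 2
G(5): splits (0,2):0^1=1 (0,1):0^1=1 (0,0):0^0=0 -> mex({0, 1}) = 2
G(6) = mex({1}) = 0
G(7) = mex({0, 1, 2}) = 3
G(8) = mex({0, 1, 2}) = 3
G(9) = mex({0, 2}) = 1
G(10) = mex({0, 2, 3}) = 1
G(11) = mex({0, 3}) = 1
G(12) = mex({1, 3}) = 0
G(13) = mex({0, 1, 2, 3}) = 4
G(14) = mex({0, 1, 2}) = 3
G(15) = mex({0, 1, 2}) = 3
G(16) = mex({0, 1, 2, 4}) = 3
G(17) = mex({0, 1, 3, 4}) = 2
G(18) = mex({0, 1, 3, 4}) = 2
G(19) = mex({0, 1, 3, 5}) = 2
G(20) = mex({0, 1, 2, 3, 5}) = 4
G(21) = mex({0, 1, 2, 3, 5}) = 4
G(22) = mex({1, 2, 6}) = 0
G(23) = mex({0, 1, 2, 3, 4, 6}) = 5
G(24) = mex({0, 1, 2, 3, 4}) = 5
G(25) = mex({0, 1, 3, 4, 7}) = 2
G(26) = mex({0, 1, 3, 4, 5, 7}) = 2
G(27) = mex({0, 1, 3, 5}) = 2
G(28) = mex({0, 1, 2, 5}) = 3
G(29) = mex({0, 1, 2, 4, 5, 6}) = 3
G(30) = mex({1, 2, 4, 6}) = 0
G(31) = mex({0, 1, 2, 3, 4, 6}) = 5
G(32) = mex({1, 2, 3, 4, 7}) = 0
G(33) = mex({0, 3, 7}) = 1
G(34) = mex({0, 2, 3, 5, 7}) = 1
G(35) = mex({0, 2, 3, 5, 6}) = 1
G(36) = mex({0, 1, 2, 5, 6}) = 3
G(37) = mex({0, 1, 2, 4, 5, 6}) = 3
G(38) = mex({0, 1, 2, 4}) = 3
G(39) = mex({0, 1, 2, 3, 4, 7}) = 5
G(40) = mex({0, 1, 2, 3, 4, 5, 7}) = 6
G(41) = mex({0, 1, 2, 3, 5, 7}) = 4
G(42) = mex({0, 1, 2, 3, 5, 6, 7}) = 4
G(43) = mex({0, 2, 3, 5, 6}) = 1
G(44) = mex({1, 2, 3, 4, 5, 6}) = 0
Therefore G(44) = 0.

0


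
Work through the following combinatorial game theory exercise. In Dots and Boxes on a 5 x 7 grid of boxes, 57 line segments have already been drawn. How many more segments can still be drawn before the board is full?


Grid: 5 x 7 boxes, i.e. 6 rows and 8 columns of dots.
Horizontal edges: (rows + 1) * cols = 6 * 7 = 42
Vertical edges: rows * (cols + 1) = 5 * 8 = 40
Total edges: 42 + 40 = 82
Edges drawn: 57
Remaining: 82 - 57 = 25

25


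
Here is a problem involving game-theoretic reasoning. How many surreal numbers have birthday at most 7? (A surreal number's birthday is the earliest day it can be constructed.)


Day 0: {|} = 0 is born. Count = 1.
Day n: the number of surreal numbers born by day n is 2^(n+1) - 1.
By day 0: 2^1 - 1 = 1
By day 1: 2^2 - 1 = 3
By day 2: 2^3 - 1 = 7
By day 3: 2^4 - 1 = 15
By day 4: 2^5 - 1 = 31
By day 5: 2^6 - 1 = 63
By day 6: 2^7 - 1 = 127
By day 7: 2^8 - 1 = 255
By day 7: 255 surreal numbers.

255


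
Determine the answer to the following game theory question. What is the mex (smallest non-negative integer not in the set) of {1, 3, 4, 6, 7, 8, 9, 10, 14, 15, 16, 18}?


Set = {1, 3, 4, 6, 7, 8, 9, 10, 14, 15, 16, 18}
0 is NOT in the set. This is the mex.
mex = 0

0


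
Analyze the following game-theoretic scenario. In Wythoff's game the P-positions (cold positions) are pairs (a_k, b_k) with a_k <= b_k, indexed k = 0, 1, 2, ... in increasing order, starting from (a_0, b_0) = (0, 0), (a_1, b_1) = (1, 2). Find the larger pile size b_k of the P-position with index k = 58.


By Wythoff's theorem, a_k = floor(k * phi) and b_k = floor(k * phi^2) = a_k + k, where phi = (1 + sqrt(5))/2 is the golden ratio.
phi = (1 + sqrt(5))/2 = 1.618034
phi^2 = phi + 1 = 2.618034
k = 58
k * phi^2 = 58 * 2.618034 = 151.845971
b_58 = floor(k * phi^2) = 151 (check: a_58 + k = 93 + 58 = 151)

151


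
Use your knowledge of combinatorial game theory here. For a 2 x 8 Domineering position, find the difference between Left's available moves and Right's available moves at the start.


Board is 2 x 8 (rows x cols).
Left (vertical) placements: (rows-1) * cols = 1 * 8 = 8
Right (horizontal) placements: rows * (cols-1) = 2 * 7 = 14
Advantage = Left - Right = 8 - 14 = -6

-6


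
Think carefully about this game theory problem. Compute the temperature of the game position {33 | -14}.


The game is {33 | -14}, a switch {a | b} with numbers a > b.
Cooling {a | b} by t gives {a - t | b + t}, which stops being hot when a - t = b + t, i.e. at t = (a - b)/2. So the temperature of a switch is (a - b)/2.
Temperature = (Left option - Right option) / 2
= (33 - (-14)) / 2
= 47 / 2
= 47/2

47/2


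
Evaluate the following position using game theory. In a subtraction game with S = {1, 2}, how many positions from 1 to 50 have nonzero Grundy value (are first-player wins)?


Subtraction set S = {1, 2}, so G(n) = n mod 3.
G(n) = 0 when n is a multiple of 3.
Multiples of 3 in [1, 50]: 16
N-positions (nonzero Grundy) = 50 - 16 = 34

34


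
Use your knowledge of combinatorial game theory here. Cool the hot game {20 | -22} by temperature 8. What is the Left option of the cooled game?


Original game: {20 | -22} (a switch {a | b} with a > b).
Cooling by t (for t below the temperature (a - b)/2 = 21) taxes each move by t: {a | b} cooled by t is {a - t | b + t}.
Cooling amount: t = 8
Cooled Left option: 20 - 8 = 12
Cooled Right option: -22 + 8 = -14
Cooled game: {12 | -14}
Left option = 12

12


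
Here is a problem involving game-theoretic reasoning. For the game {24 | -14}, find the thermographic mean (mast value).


Game = {24 | -14}, a switch {a | b} with numbers a > b.
Its thermograph has left wall a - t and right wall b + t, which meet at t = (a - b)/2, where both equal (a + b)/2. So the mast (mean value) is at (a + b)/2.
Mean = (24 + (-14))/2 = 10/2 = 5

5


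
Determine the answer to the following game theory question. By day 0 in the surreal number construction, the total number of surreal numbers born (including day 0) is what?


Day 0: {|} = 0 is born. Count = 1.
Day n: the number of surreal numbers born by day n is 2^(n+1) - 1.
By day 0: 2^1 - 1 = 1
By day 0: 1 surreal numbers.

1


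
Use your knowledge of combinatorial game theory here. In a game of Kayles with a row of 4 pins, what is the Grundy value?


Kayles: a move removes 1 or 2 adjacent pins from a contiguous row.
Removing pins from a row of k leaves two independent rows (a, b) with a + b = k - 1 (one pin) or a + b = k - 2 (two pins); an end removal gives a = 0.
By Sprague-Grundy, G(k) = mex{ G(a) XOR G(b) } over all these splits. G(0) = 0.
G(1): splits (0,0):0^0=0 -> mex({0}) = 1
G(2): splits (0,1):0^1=1 (0,0):0^0=0 -> mex({0, 1}) = 2
G(3): splits (0,2):0^2=2 (1,1):1^1=0 (0,1):0^1=1 -> mex({0, 1, 2}) = 3
G(4): splits (0,3):0^3=3 (1,2):1^2=3 (0,2):0^2=2 (1,1):1^1=0 -> mex({0, 2, 3}) = 1
Therefore G(4) = 1.

1


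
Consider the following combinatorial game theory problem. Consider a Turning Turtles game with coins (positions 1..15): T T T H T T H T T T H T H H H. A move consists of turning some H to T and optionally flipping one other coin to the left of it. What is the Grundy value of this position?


Coins: T T T H T T H T T T H T H H H
Key fact: a single head at position k behaves exactly like a Nim heap of size k (turning it to T and optionally flipping a coin at j < k corresponds to moving the heap from k to j, or to 0), and heads combine as a disjunctive sum (two heads at the same place would cancel, matching j XOR j = 0). So the Nim-value is the XOR of the 1-indexed positions of the heads.
Face-up positions (1-indexed): [4, 7, 11, 13, 14, 15]
XOR 0 with 4: 0 XOR 4 = 4
XOR 4 with 7: 4 XOR 7 = 3
XOR 3 with 11: 3 XOR 11 = 8
XOR 8 with 13: 8 XOR 13 = 5
XOR 5 with 14: 5 XOR 14 = 11
XOR 11 with 15: 11 XOR 15 = 4
Nim-value = 4

4


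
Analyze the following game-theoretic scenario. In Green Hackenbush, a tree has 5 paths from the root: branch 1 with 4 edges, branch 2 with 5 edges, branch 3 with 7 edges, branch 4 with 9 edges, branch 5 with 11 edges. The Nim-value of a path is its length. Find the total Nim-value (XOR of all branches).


The tree has 5 branches from the ground vertex.
In Green Hackenbush, the Nim-value of a simple path of length k is k.
Branch 1: length 4, Nim-value = 4
Branch 2: length 5, Nim-value = 5
Branch 3: length 7, Nim-value = 7
Branch 4: length 9, Nim-value = 9
Branch 5: length 11, Nim-value = 11
Total Nim-value = XOR of all branch values:
0 XOR 4 = 4
4 XOR 5 = 1
1 XOR 7 = 6
6 XOR 9 = 15
15 XOR 11 = 4
Nim-value of the tree = 4

4


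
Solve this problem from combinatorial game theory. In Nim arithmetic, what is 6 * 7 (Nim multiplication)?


Nim multiplication is bilinear over XOR: (u XOR v) * w = (u*w) XOR (v*w).
So we split each operand into its bit components and XOR the pairwise Nim products.
6 = 2 + 4 (as XOR of powers of 2).
7 = 1 + 2 + 4 (as XOR of powers of 2).
Using the standard Nim-product table on single bits:
  2*2 = 3,   2*4 = 8,   2*8 = 12,
  4*4 = 6,   4*8 = 11,  8*8 = 13,
and  1*x = x (identity), k*l = l*k (commutative).
Pairwise Nim products:
  2 * 1 = 2
  2 * 2 = 3
  2 * 4 = 8
  4 * 1 = 4
  4 * 2 = 8
  4 * 4 = 6
XOR them: 2 XOR 3 XOR 8 XOR 4 XOR 8 XOR 6 = 3.
Result: 6 * 7 = 3 (in Nim).

3


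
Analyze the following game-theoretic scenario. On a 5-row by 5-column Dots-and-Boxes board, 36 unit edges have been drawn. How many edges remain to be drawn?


Grid: 5 x 5 boxes, i.e. 6 rows and 6 columns of dots.
Horizontal edges: (rows + 1) * cols = 6 * 5 = 30
Vertical edges: rows * (cols + 1) = 5 * 6 = 30
Total edges: 30 + 30 = 60
Edges drawn: 36
Remaining: 60 - 36 = 24

24


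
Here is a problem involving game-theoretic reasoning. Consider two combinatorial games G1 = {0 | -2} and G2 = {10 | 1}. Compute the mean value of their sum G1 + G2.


G1 = {0 | -2}, G2 = {10 | 1}
Each is a switch {a | b} with numbers a > b; its mean value is (a + b)/2, and mean value is additive over game sums: m(G1 + G2) = m(G1) + m(G2).
Mean of G1 = (0 + (-2))/2 = -2/2 = -1
Mean of G2 = (10 + (1))/2 = 11/2 = 11/2
Mean of G1 + G2 = -1 + 11/2 = 9/2

9/2


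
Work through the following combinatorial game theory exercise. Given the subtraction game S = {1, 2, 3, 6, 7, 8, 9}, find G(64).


The subtraction set is S = {1, 2, 3, 6, 7, 8, 9}.
G(k) = mex{ G(k - s) : s in S, s <= k }. We compute iteratively: G(0) = 0.
G(1) = mex({0}) = 1
G(2) = mex({0, 1}) = 2
G(3) = mex({0, 1, 2}) = 3
G(4) = mex({1, 2, 3}) = 0
G(5) = mex({0, 2, 3}) = 1
G(6) = mex({0, 1, 3}) = 2
G(7) = mex({0, 1, 2}) = 3
G(8) = mex({0, 1, 2, 3}) = 4
G(9) = mex({0, 1, 2, 3, 4}) = 5
G(10) = mex({0, 1, 2, 3, 4, 5}) = 6
G(11) = mex({0, 1, 2, 3, 4, 5, 6}) = 7
G(12) = mex({0, 1, 2, 3, 5, 6, 7}) = 4
G(13) = mex({0, 1, 2, 3, 4, 6, 7}) = 5
G(14) = mex({1, 2, 3, 4, 5, 7}) = 0
G(15) = mex({0, 2, 3, 4, 5}) = 1
G(16) = mex({0, 1, 3, 4, 5, 6}) = 2
G(17) = mex({0, 1, 2, 4, 5, 6, 7}) = 3
G(18) = mex({1, 2, 3, 4, 5, 6, 7}) = 0
G(19) = mex({0, 2, 3, 4, 5, 6, 7}) = 1
G(20) = mex({0, 1, 3, 4, 5, 7}) = 2
G(21) = mex({0, 1, 2, 4, 5}) = 3
G(22) = mex({0, 1, 2, 3, 5}) = 4
Observe that G(14)..G(22) = 0, 1, 2, 3, 0, 1, 2, 3, 4 repeats G(0)..G(8) = 0, 1, 2, 3, 0, 1, 2, 3, 4.
For k >= max(S) = 9, G(k) is determined by the previous 9 values G(k-9)..G(k-1); a window of 9 consecutive values has recurred shifted by 14, so by induction G(k + 14) = G(k) for all k >= 0: the sequence is periodic from the start with period 14.
One period: G(0..13) = 0, 1, 2, 3, 0, 1, 2, 3, 4, 5, 6, 7, 4, 5.
64 mod 14 = 8, so G(64) = G(8) = 4.

4


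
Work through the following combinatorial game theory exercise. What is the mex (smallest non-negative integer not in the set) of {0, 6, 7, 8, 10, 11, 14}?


Set = {0, 6, 7, 8, 10, 11, 14}
0 is in the set.
1 is NOT in the set. This is the mex.
mex = 1

1


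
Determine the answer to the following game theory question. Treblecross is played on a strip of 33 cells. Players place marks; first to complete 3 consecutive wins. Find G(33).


Treblecross: place X on empty cells; 3-in-a-row wins.
Playing within two cells of an existing X lets the opponent win at once, so sensible play treats the cells i-2..i+2 around each X as dead. The player left with no safe cell loses, so this is a normal-play take-away game on strips of safe cells.
Placing X at cell i (0-indexed) of a strip of k safe cells leaves independent strips of sizes max(0, i-2) and max(0, k-i-3). Hence G(k) = mex{ G(max(0,i-2)) XOR G(max(0,k-i-3)) : 0 <= i < k }, with G(0) = 0.
G(1): splits (0,0):0^0=0 -> mex({0}) = 1
G(2): splits (0,0):0^0=0 -> mex({0}) = 1
G(3): splits (0,0):0^0=0 -> mex({0}) = 1
G(4): splits (0,1):0^1=1 (0,0):0^0=0 -> mex({0, 1}) = 2
G(5): splits (0,2):0^1=1 (0,1):0^1=1 (0,0):0^0=0 -> mex({0, 1}) = 2
G(6) = mex({1}) = 0
G(7) = mex({0, 1, 2}) = 3
G(8) = mex({0, 1, 2}) = 3
G(9) = mex({0, 2}) = 1
G(10) = mex({0, 2, 3}) = 1
G(11) = mex({0, 3}) = 1
G(12) = mex({1, 3}) = 0
G(13) = mex({0, 1, 2, 3}) = 4
G(14) = mex({0, 1, 2}) = 3
G(15) = mex({0, 1, 2}) = 3
G(16) = mex({0, 1, 2, 4}) = 3
G(17) = mex({0, 1, 3, 4}) = 2
G(18) = mex({0, 1, 3, 4}) = 2
G(19) = mex({0, 1, 3, 5}) = 2
G(20) = mex({0, 1, 2, 3, 5}) = 4
G(21) = mex({0, 1, 2, 3, 5}) = 4
G(22) = mex({1, 2, 6}) = 0
G(23) = mex({0, 1, 2, 3, 4, 6}) = 5
G(24) = mex({0, 1, 2, 3, 4}) = 5
G(25) = mex({0, 1, 3, 4, 7}) = 2
G(26) = mex({0, 1, 3, 4, 5, 7}) = 2
G(27) = mex({0, 1, 3, 5}) = 2
G(28) = mex({0, 1, 2, 5}) = 3
G(29) = mex({0, 1, 2, 4, 5, 6}) = 3
G(30) = mex({1, 2, 4, 6}) = 0
G(31) = mex({0, 1, 2, 3, 4, 6}) = 5
G(32) = mex({1, 2, 3, 4, 7}) = 0
G(33) = mex({0, 3, 7}) = 1
Therefore G(33) = 1.

1


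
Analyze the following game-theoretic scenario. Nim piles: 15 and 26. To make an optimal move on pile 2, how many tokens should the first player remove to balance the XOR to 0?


Piles: 15 and 26
Current XOR: 15 XOR 26 = 21 (non-zero, so this is an N-position).
To make the XOR zero, we need to find a move that balances the piles.
For pile 2 (size 26): target = 26 XOR 21 = 15
We reduce pile 2 from 26 to 15.
Tokens removed: 26 - 15 = 11
Verification: 15 XOR 15 = 0

11


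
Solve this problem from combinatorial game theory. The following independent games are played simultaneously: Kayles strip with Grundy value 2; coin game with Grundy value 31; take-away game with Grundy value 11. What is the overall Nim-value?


By the Sprague-Grundy theorem, the Grundy value of a sum of games is the XOR of individual Grundy values.
Kayles strip: Grundy value = 2. Running XOR: 0 XOR 2 = 2
coin game: Grundy value = 31. Running XOR: 2 XOR 31 = 29
take-away game: Grundy value = 11. Running XOR: 29 XOR 11 = 22
The combined Grundy value is 22.

22


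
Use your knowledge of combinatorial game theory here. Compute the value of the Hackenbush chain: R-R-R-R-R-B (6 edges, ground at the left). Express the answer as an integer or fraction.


Edges (from ground): R-R-R-R-R-B
By Berlekamp's sign-expansion rule, a Blue-Red Hackenbush stalk has the value of the surreal number whose sign sequence is the edge sequence with B -> + and R -> -.
Sign sequence: -----+
Trace the sign expansion in the surreal number tree, starting from 0:
Edge 1: R (sign -) -> bounds (-inf, 0), value = -1
Edge 2: R (sign -) -> bounds (-inf, -1), value = -2
Edge 3: R (sign -) -> bounds (-inf, -2), value = -3
Edge 4: R (sign -) -> bounds (-inf, -3), value = -4
Edge 5: R (sign -) -> bounds (-inf, -4), value = -5
Edge 6: B (sign +) -> bounds (-5, -4), value = -9/2
Game value = -9/2

-9/2


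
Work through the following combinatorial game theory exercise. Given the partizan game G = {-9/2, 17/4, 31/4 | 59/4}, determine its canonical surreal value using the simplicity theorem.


Left options: {-9/2, 17/4, 31/4}, max = 31/4
Right options: {59/4}, min = 59/4
All options are numbers and max(Left) < min(Right), so by the simplicity theorem the value is the simplest (earliest-born) number strictly between 31/4 and 59/4.
Integers 8 through 14 all lie strictly between 31/4 and 59/4.
Among integers, the simplest (lowest birthday = smallest |n|; 0 is born on day 0, +-n on day n) is 8.
No non-integer in the interval can be simpler: if x is a non-integer in the interval, then floor(x) or ceil(x) also lies in the interval (the interval contains an integer), and both are proper prefixes of x's sign expansion, i.e. born earlier. So the game value is 8.
Game value = 8

8


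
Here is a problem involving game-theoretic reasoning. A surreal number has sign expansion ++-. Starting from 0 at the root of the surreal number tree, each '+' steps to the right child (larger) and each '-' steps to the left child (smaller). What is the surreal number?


Sign expansion: ++-
Rule: track bounds (lo, hi), initially (-inf, +inf). On '+', the current value becomes lo and we move to the simplest number in (value, hi): value + 1 if hi = +inf, otherwise the midpoint (value + hi)/2. On '-', the current value becomes hi and we move to value - 1 if lo = -inf, otherwise the midpoint (lo + value)/2.
Start at 0.
Step 1: sign = +, move right. Bounds: (0, +inf). Value = 1
Step 2: sign = +, move right. Bounds: (1, +inf). Value = 2
Step 3: sign = -, move left. Bounds: (1, 2). Value = 3/2
The surreal number with sign expansion ++- is 3/2.

3/2


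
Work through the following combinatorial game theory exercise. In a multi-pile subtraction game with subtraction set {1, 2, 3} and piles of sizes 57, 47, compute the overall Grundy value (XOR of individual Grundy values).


Subtraction set: {1, 2, 3}
For this subtraction set, G(n) = n mod 4 (period = max + 1 = 4).
Pile 1 (size 57): G(57) = 57 mod 4 = 1
Pile 2 (size 47): G(47) = 47 mod 4 = 3
Total Grundy value = XOR of all: 1 XOR 3 = 2

2


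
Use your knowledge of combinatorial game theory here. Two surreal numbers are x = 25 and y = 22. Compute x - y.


x = 25, y = 22
x - y = 25 - 22 = 3

3


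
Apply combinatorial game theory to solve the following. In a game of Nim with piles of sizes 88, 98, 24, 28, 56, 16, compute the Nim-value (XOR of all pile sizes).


We need the XOR (exclusive or) of all pile sizes.
After XOR-ing pile 1 (size 88): 0 XOR 88 = 88
After XOR-ing pile 2 (size 98): 88 XOR 98 = 58
After XOR-ing pile 3 (size 24): 58 XOR 24 = 34
After XOR-ing pile 4 (size 28): 34 XOR 28 = 62
After XOR-ing pile 5 (size 56): 62 XOR 56 = 6
After XOR-ing pile 6 (size 16): 6 XOR 16 = 22
The Nim-value of this position is 22.

22


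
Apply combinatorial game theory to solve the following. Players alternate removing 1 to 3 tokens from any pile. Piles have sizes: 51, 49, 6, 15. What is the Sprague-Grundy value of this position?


Subtraction set: {1, 2, 3}
For this subtraction set, G(n) = n mod 4 (period = max + 1 = 4).
Pile 1 (size 51): G(51) = 51 mod 4 = 3
Pile 2 (size 49): G(49) = 49 mod 4 = 1
Pile 3 (size 6): G(6) = 6 mod 4 = 2
Pile 4 (size 15): G(15) = 15 mod 4 = 3
Total Grundy value = XOR of all: 3 XOR 1 XOR 2 XOR 3 = 3

3


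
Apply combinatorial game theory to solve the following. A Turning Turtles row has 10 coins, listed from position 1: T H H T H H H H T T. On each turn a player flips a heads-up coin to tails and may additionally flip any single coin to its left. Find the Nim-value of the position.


Coins: T H H T H H H H T T
Key fact: a single head at position k behaves exactly like a Nim heap of size k (turning it to T and optionally flipping a coin at j < k corresponds to moving the heap from k to j, or to 0), and heads combine as a disjunctive sum (two heads at the same place would cancel, matching j XOR j = 0). So the Nim-value is the XOR of the 1-indexed positions of the heads.
Face-up positions (1-indexed): [2, 3, 5, 6, 7, 8]
XOR 0 with 2: 0 XOR 2 = 2
XOR 2 with 3: 2 XOR 3 = 1
XOR 1 with 5: 1 XOR 5 = 4
XOR 4 with 6: 4 XOR 6 = 2
XOR 2 with 7: 2 XOR 7 = 5
XOR 5 with 8: 5 XOR 8 = 13
Nim-value = 13

13


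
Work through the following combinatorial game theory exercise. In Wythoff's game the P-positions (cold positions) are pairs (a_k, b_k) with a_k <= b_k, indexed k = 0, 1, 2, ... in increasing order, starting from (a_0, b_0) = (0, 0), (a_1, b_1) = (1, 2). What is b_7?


By Wythoff's theorem, a_k = floor(k * phi) and b_k = floor(k * phi^2) = a_k + k, where phi = (1 + sqrt(5))/2 is the golden ratio.
phi = (1 + sqrt(5))/2 = 1.618034
phi^2 = phi + 1 = 2.618034
k = 7
k * phi^2 = 7 * 2.618034 = 18.326238
b_7 = floor(k * phi^2) = 18 (check: a_7 + k = 11 + 7 = 18)

18


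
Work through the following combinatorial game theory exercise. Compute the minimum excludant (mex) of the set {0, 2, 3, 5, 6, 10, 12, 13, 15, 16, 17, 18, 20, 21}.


Set = {0, 2, 3, 5, 6, 10, 12, 13, 15, 16, 17, 18, 20, 21}
0 is in the set.
1 is NOT in the set. This is the mex.
mex = 1

1


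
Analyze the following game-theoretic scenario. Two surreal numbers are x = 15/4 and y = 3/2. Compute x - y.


x = 15/4, y = 3/2
Converting to common denominator: 4
x = 15/4, y = 6/4
x - y = 15/4 - 3/2 = 9/4

9/4


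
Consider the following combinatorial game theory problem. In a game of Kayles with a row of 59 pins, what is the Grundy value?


Kayles: a move removes 1 or 2 adjacent pins from a contiguous row.
Removing pins from a row of k leaves two independent rows (a, b) with a + b = k - 1 (one pin) or a + b = k - 2 (two pins); an end removal gives a = 0.
By Sprague-Grundy, G(k) = mex{ G(a) XOR G(b) } over all these splits. G(0) = 0.
G(1): splits (0,0):0^0=0 -> mex({0}) = 1
G(2): splits (0,1):0^1=1 (0,0):0^0=0 -> mex({0, 1}) = 2
G(3): splits (0,2):0^2=2 (1,1):1^1=0 (0,1):0^1=1 -> mex({0, 1, 2}) = 3
G(4): splits (0,3):0^3=3 (1,2):1^2=3 (0,2):0^2=2 (1,1):1^1=0 -> mex({0, 2, 3}) = 1
G(5): splits (0,4):0^1=1 (1,3):1^3=2 (2,2):2^2=0 (0,3):0^3=3 (1,2):1^2=3 -> mex({0, 1, 2, 3}) = 4
G(6) = mex({0, 1, 2, 4}) = 3
G(7) = mex({0, 1, 3, 4, 5}) = 2
G(8) = mex({0, 2, 3, 5, 6}) = 1
G(9) = mex({0, 1, 2, 3, 6, 7}) = 4
G(10) = mex({0, 1, 3, 4, 5, 7}) = 2
G(11) = mex({0, 1, 2, 3, 4, 5}) = 6
G(12) = mex({0, 1, 2, 3, 5, 6, 7}) = 4
G(13) = mex({0, 2, 3, 4, 6, 7}) = 1
G(14) = mex({0, 1, 4, 5, 6, 7}) = 2
G(15) = mex({0, 1, 2, 3, 4, 5, 6}) = 7
G(16) = mex({0, 2, 3, 5, 6, 7}) = 1
G(17) = mex({0, 1, 2, 3, 5, 6, 7}) = 4
G(18) = mex({0, 1, 2, 4, 5, 6}) = 3
G(19) = mex({0, 1, 3, 4, 5, 7}) = 2
G(20) = mex({0, 2, 3, 4, 5, 6, 7}) = 1
G(21) = mex({0, 1, 2, 3, 5, 6, 7}) = 4
G(22) = mex({0, 1, 2, 3, 4, 5, 7}) = 6
G(23) = mex({0, 1, 2, 3, 4, 5, 6}) = 7
G(24) = mex({0, 1, 2, 3, 5, 6, 7}) = 4
G(25) = mex({0, 2, 3, 4, 6, 7}) = 1
G(26) = mex({0, 1, 3, 4, 5, 6, 7}) = 2
G(27) = mex({0, 1, 2, 3, 4, 5, 6, 7}) = 8
G(28) = mex({0, 1, 2, 3, 4, 6, 7, 8}) = 5
G(29) = mex({0, 1, 2, 3, 5, 6, 7, 8, 9}) = 4
G(30) = mex({0, 1, 2, 3, 4, 5, 6, 9, 10}) = 7
G(31) = mex({0, 1, 3, 4, 5, 7, 10, 11}) = 2
G(32) = mex({0, 2, 3, 4, 5, 6, 7, 9, 11}) = 1
G(33) = mex({0, 1, 2, 3, 4, 5, 6, 7, 9, 12}) = 8
G(34) = mex({0, 1, 2, 3, 4, 5, 7, 8, 11, 12}) = 6
G(35) = mex({0, 1, 2, 3, 4, 5, 6, 8, 9, 10, 11}) = 7
G(36) = mex({0, 1, 2, 3, 5, 6, 7, 9, 10}) = 4
G(37) = mex({0, 2, 3, 4, 6, 7, 9, 10, 11, 12}) = 1
G(38) = mex({0, 1, 3, 4, 5, 6, 7, 9, 10, 11, 12}) = 2
G(39) = mex({0, 1, 2, 4, 5, 6, 7, 9, 10, 12, 14}) = 3
G(40) = mex({0, 2, 3, 4, 6, 7, 11, 12, 14}) = 1
G(41) = mex({0, 1, 2, 3, 5, 6, 7, 9, 10, 11, 12}) = 4
G(42) = mex({0, 1, 2, 3, 4, 5, 6, 9, 10}) = 7
G(43) = mex({0, 1, 3, 4, 5, 7, 9, 10, 12, 15}) = 2
G(44) = mex({0, 2, 3, 4, 5, 6, 7, 9, 10, 12, 15}) = 1
G(45) = mex({0, 1, 2, 3, 4, 5, 6, 7, 9, 10, 12, 14}) = 8
G(46) = mex({0, 1, 3, 4, 5, 7, 8, 11, 12, 14}) = 2
G(47) = mex({0, 1, 2, 3, 4, 5, 6, 8, 9, 10, 11, 12}) = 7
G(48) = mex({0, 1, 2, 3, 5, 6, 7, 9, 10}) = 4
G(49) = mex({0, 2, 3, 4, 6, 7, 9, 10, 11, 12, 15}) = 1
G(50) = mex({0, 1, 4, 5, 6, 7, 9, 11, 12, 14, 15}) = 2
G(51) = mex({0, 1, 2, 3, 4, 5, 6, 7, 9, 12, 14, 15}) = 8
G(52) = mex({0, 2, 3, 4, 5, 6, 7, 8, 11, 12, 15}) = 1
G(53) = mex({0, 1, 2, 3, 5, 6, 7, 8, 9, 10, 11, 12}) = 4
G(54) = mex({0, 1, 2, 3, 4, 5, 6, 9, 10}) = 7
G(55) = mex({0, 1, 3, 4, 5, 7, 9, 10, 11, 12}) = 2
G(56) = mex({0, 2, 3, 4, 5, 6, 7, 9, 10, 11, 12, 13, 14}) = 1
G(57) = mex({0, 1, 2, 3, 5, 6, 7, 9, 10, 12, 13, 14, 15}) = 4
G(58) = mex({0, 1, 3, 4, 5, 7, 11, 12, 14, 15}) = 2
G(59) = mex({0, 1, 2, 3, 4, 5, 6, 9, 10, 11, 12, 15}) = 7
Therefore G(59) = 7.

7


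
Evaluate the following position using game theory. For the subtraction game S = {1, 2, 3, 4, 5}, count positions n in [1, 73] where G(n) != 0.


Subtraction set S = {1, 2, 3, 4, 5}, so G(n) = n mod 6.
G(n) = 0 when n is a multiple of 6.
Multiples of 6 in [1, 73]: 12
N-positions (nonzero Grundy) = 73 - 12 = 61

61


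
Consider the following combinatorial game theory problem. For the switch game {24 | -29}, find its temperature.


The game is {24 | -29}, a switch {a | b} with numbers a > b.
Cooling {a | b} by t gives {a - t | b + t}, which stops being hot when a - t = b + t, i.e. at t = (a - b)/2. So the temperature of a switch is (a - b)/2.
Temperature = (Left option - Right option) / 2
= (24 - (-29)) / 2
= 53 / 2
= 53/2

53/2


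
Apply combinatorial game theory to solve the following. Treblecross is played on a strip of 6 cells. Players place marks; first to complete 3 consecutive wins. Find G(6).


Treblecross: place X on empty cells; 3-in-a-row wins.
Playing within two cells of an existing X lets the opponent win at once, so sensible play treats the cells i-2..i+2 around each X as dead. The player left with no safe cell loses, so this is a normal-play take-away game on strips of safe cells.
Placing X at cell i (0-indexed) of a strip of k safe cells leaves independent strips of sizes max(0, i-2) and max(0, k-i-3). Hence G(k) = mex{ G(max(0,i-2)) XOR G(max(0,k-i-3)) : 0 <= i < k }, with G(0) = 0.
G(1): splits (0,0):0^0=0 -> mex({0}) = 1
G(2): splits (0,0):0^0=0 -> mex({0}) = 1
G(3): splits (0,0):0^0=0 -> mex({0}) = 1
G(4): splits (0,1):0^1=1 (0,0):0^0=0 -> mex({0, 1}) = 2
G(5): splits (0,2):0^1=1 (0,1):0^1=1 (0,0):0^0=0 -> mex({0, 1}) = 2
G(6) = mex({1}) = 0
Therefore G(6) = 0.

0


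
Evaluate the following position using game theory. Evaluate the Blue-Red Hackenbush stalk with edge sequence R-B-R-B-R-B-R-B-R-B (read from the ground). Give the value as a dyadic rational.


Edges (from ground): R-B-R-B-R-B-R-B-R-B
By Berlekamp's sign-expansion rule, a Blue-Red Hackenbush stalk has the value of the surreal number whose sign sequence is the edge sequence with B -> + and R -> -.
Sign sequence: -+-+-+-+-+
Trace the sign expansion in the surreal number tree, starting from 0:
Edge 1: R (sign -) -> bounds (-inf, 0), value = -1
Edge 2: B (sign +) -> bounds (-1, 0), value = -1/2
Edge 3: R (sign -) -> bounds (-1, -1/2), value = -3/4
Edge 4: B (sign +) -> bounds (-3/4, -1/2), value = -5/8
Edge 5: R (sign -) -> bounds (-3/4, -5/8), value = -11/16
Edge 6: B (sign +) -> bounds (-11/16, -5/8), value = -21/32
Edge 7: R (sign -) -> bounds (-11/16, -21/32), value = -43/64
Edge 8: B (sign +) -> bounds (-43/64, -21/32), value = -85/128
Edge 9: R (sign -) -> bounds (-43/64, -85/128), value = -171/256
Edge 10: B (sign +) -> bounds (-171/256, -85/128), value = -341/512
Game value = -341/512

-341/512


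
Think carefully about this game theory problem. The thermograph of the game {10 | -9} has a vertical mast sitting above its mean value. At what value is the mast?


Game = {10 | -9}, a switch {a | b} with numbers a > b.
Its thermograph has left wall a - t and right wall b + t, which meet at t = (a - b)/2, where both equal (a + b)/2. So the mast (mean value) is at (a + b)/2.
Mean = (10 + (-9))/2 = 1/2 = 1/2

1/2


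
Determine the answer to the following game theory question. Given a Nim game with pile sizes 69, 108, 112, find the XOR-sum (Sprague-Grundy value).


We need the XOR (exclusive or) of all pile sizes.
After XOR-ing pile 1 (size 69): 0 XOR 69 = 69
After XOR-ing pile 2 (size 108): 69 XOR 108 = 41
After XOR-ing pile 3 (size 112): 41 XOR 112 = 89
The Nim-value of this position is 89.

89


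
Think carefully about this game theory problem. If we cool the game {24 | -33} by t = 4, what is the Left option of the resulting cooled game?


Original game: {24 | -33} (a switch {a | b} with a > b).
Cooling by t (for t below the temperature (a - b)/2 = 57/2) taxes each move by t: {a | b} cooled by t is {a - t | b + t}.
Cooling amount: t = 4
Cooled Left option: 24 - 4 = 20
Cooled Right option: -33 + 4 = -29
Cooled game: {20 | -29}
Left option = 20

20


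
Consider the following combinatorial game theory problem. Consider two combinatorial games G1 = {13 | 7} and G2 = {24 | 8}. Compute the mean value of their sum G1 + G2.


G1 = {13 | 7}, G2 = {24 | 8}
Each is a switch {a | b} with numbers a > b; its mean value is (a + b)/2, and mean value is additive over game sums: m(G1 + G2) = m(G1) + m(G2).
Mean of G1 = (13 + (7))/2 = 20/2 = 10
Mean of G2 = (24 + (8))/2 = 32/2 = 16
Mean of G1 + G2 = 10 + 16 = 26

26


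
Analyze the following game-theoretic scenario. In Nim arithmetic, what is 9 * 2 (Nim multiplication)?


Nim multiplication is bilinear over XOR: (u XOR v) * w = (u*w) XOR (v*w).
So we split each operand into its bit components and XOR the pairwise Nim products.
9 = 1 + 8 (as XOR of powers of 2).
2 = 2 (as XOR of powers of 2).
Using the standard Nim-product table on single bits:
  2*2 = 3,   2*4 = 8,   2*8 = 12,
  4*4 = 6,   4*8 = 11,  8*8 = 13,
and  1*x = x (identity), k*l = l*k (commutative).
Pairwise Nim products:
  1 * 2 = 2
  8 * 2 = 12
XOR them: 2 XOR 12 = 14.
Result: 9 * 2 = 14 (in Nim).

14


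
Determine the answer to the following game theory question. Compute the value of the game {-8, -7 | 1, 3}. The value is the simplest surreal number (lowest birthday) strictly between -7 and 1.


Left options: {-8, -7}, max = -7
Right options: {1, 3}, min = 1
All options are numbers and max(Left) < min(Right), so by the simplicity theorem the value is the simplest (earliest-born) number strictly between -7 and 1.
Integers -6 through 0 all lie strictly between -7 and 1.
Among integers, the simplest (lowest birthday = smallest |n|; 0 is born on day 0, +-n on day n) is 0.
No non-integer in the interval can be simpler: if x is a non-integer in the interval, then floor(x) or ceil(x) also lies in the interval (the interval contains an integer), and both are proper prefixes of x's sign expansion, i.e. born earlier. So the game value is 0.
Game value = 0

0


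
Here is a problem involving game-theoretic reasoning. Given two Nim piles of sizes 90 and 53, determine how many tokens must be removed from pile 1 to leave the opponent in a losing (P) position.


Piles: 90 and 53
Current XOR: 90 XOR 53 = 111 (non-zero, so this is an N-position).
To make the XOR zero, we need to find a move that balances the piles.
For pile 1 (size 90): target = 90 XOR 111 = 53
We reduce pile 1 from 90 to 53.
Tokens removed: 90 - 53 = 37
Verification: 53 XOR 53 = 0

37


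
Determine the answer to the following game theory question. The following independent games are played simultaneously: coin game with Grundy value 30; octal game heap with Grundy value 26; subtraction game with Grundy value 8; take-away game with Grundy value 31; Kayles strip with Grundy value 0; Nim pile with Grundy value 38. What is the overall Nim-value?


By the Sprague-Grundy theorem, the Grundy value of a sum of games is the XOR of individual Grundy values.
coin game: Grundy value = 30. Running XOR: 0 XOR 30 = 30
octal game heap: Grundy value = 26. Running XOR: 30 XOR 26 = 4
subtraction game: Grundy value = 8. Running XOR: 4 XOR 8 = 12
take-away game: Grundy value = 31. Running XOR: 12 XOR 31 = 19
Kayles strip: Grundy value = 0. Running XOR: 19 XOR 0 = 19
Nim pile: Grundy value = 38. Running XOR: 19 XOR 38 = 53
The combined Grundy value is 53.

53
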